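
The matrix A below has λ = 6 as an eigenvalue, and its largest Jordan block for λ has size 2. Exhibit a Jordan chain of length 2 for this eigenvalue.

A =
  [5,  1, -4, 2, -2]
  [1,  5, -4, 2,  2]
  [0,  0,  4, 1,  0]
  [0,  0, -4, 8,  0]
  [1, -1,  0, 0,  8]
A Jordan chain for λ = 6 of length 2:
v_1 = (-1, 1, 0, 0, 1)ᵀ
v_2 = (1, 0, 0, 0, 0)ᵀ

Let N = A − (6)·I. We want v_2 with N^2 v_2 = 0 but N^1 v_2 ≠ 0; then v_{j-1} := N · v_j for j = 2, …, 2.

Pick v_2 = (1, 0, 0, 0, 0)ᵀ.
Then v_1 = N · v_2 = (-1, 1, 0, 0, 1)ᵀ.

Sanity check: (A − (6)·I) v_1 = (0, 0, 0, 0, 0)ᵀ = 0. ✓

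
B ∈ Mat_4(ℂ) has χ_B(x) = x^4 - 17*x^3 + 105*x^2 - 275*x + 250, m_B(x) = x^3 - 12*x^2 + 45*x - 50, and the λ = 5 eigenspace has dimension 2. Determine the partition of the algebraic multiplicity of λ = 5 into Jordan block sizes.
Block sizes for λ = 5: [2, 1]

Step 1 — from the characteristic polynomial, algebraic multiplicity of λ = 5 is 3. From dim ker(B − (5)·I) = 2, there are exactly 2 Jordan blocks for λ = 5.
Step 2 — from the minimal polynomial, the factor (x − 5)^2 tells us the largest block for λ = 5 has size 2.
Step 3 — with total size 3, 2 blocks, and largest block 2, the block sizes (in nonincreasing order) are [2, 1].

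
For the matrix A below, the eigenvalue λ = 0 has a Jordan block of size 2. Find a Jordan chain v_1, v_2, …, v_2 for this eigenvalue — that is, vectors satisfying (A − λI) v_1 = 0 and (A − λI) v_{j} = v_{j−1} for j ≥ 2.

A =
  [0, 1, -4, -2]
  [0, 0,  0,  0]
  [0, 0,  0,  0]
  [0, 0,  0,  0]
A Jordan chain for λ = 0 of length 2:
v_1 = (1, 0, 0, 0)ᵀ
v_2 = (0, 1, 0, 0)ᵀ

Let N = A − (0)·I. We want v_2 with N^2 v_2 = 0 but N^1 v_2 ≠ 0; then v_{j-1} := N · v_j for j = 2, …, 2.

Pick v_2 = (0, 1, 0, 0)ᵀ.
Then v_1 = N · v_2 = (1, 0, 0, 0)ᵀ.

Sanity check: (A − (0)·I) v_1 = (0, 0, 0, 0)ᵀ = 0. ✓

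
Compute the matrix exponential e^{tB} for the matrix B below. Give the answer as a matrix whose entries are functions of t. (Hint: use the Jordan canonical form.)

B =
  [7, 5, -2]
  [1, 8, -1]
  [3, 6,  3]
e^{tB} =
  [t*exp(6*t) + exp(6*t), 3*t^2*exp(6*t)/2 + 5*t*exp(6*t), -t^2*exp(6*t)/2 - 2*t*exp(6*t)]
  [t*exp(6*t), 3*t^2*exp(6*t)/2 + 2*t*exp(6*t) + exp(6*t), -t^2*exp(6*t)/2 - t*exp(6*t)]
  [3*t*exp(6*t), 9*t^2*exp(6*t)/2 + 6*t*exp(6*t), -3*t^2*exp(6*t)/2 - 3*t*exp(6*t) + exp(6*t)]

Strategy: write B = P · J · P⁻¹ where J is a Jordan canonical form, so e^{tB} = P · e^{tJ} · P⁻¹, and e^{tJ} can be computed block-by-block.

B has Jordan form
J =
  [6, 1, 0]
  [0, 6, 1]
  [0, 0, 6]
(up to reordering of blocks).

Per-block formulas:
  For a 3×3 Jordan block J_3(6): exp(t · J_3(6)) = e^(6t)·(I + t·N + (t^2/2)·N^2), where N is the 3×3 nilpotent shift.

After assembling e^{tJ} and conjugating by P, we get:

e^{tB} =
  [t*exp(6*t) + exp(6*t), 3*t^2*exp(6*t)/2 + 5*t*exp(6*t), -t^2*exp(6*t)/2 - 2*t*exp(6*t)]
  [t*exp(6*t), 3*t^2*exp(6*t)/2 + 2*t*exp(6*t) + exp(6*t), -t^2*exp(6*t)/2 - t*exp(6*t)]
  [3*t*exp(6*t), 9*t^2*exp(6*t)/2 + 6*t*exp(6*t), -3*t^2*exp(6*t)/2 - 3*t*exp(6*t) + exp(6*t)]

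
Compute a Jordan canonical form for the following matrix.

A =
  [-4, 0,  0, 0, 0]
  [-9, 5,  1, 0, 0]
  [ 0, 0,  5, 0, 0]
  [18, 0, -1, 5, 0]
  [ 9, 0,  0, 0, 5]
J_1(-4) ⊕ J_2(5) ⊕ J_1(5) ⊕ J_1(5)

The characteristic polynomial is
  det(x·I − A) = x^5 - 16*x^4 + 70*x^3 + 100*x^2 - 1375*x + 2500 = (x - 5)^4*(x + 4)

Eigenvalues and multiplicities (the geometric multiplicity of λ is n − rank(A − λI), which equals the number of Jordan blocks for λ):
  λ = -4: algebraic multiplicity = 1, geometric multiplicity = 1
  λ = 5: algebraic multiplicity = 4, geometric multiplicity = 3

Determining the block sizes for each eigenvalue:
  λ = -4: one block (gm = 1), so the single block has size am = 1 → block sizes [1]
  λ = 5: 3 blocks summing to 4 forces exactly one block of size 2 and the rest size 1 → block sizes [2, 1, 1]

Assembling the blocks gives a Jordan form
J =
  [-4, 0, 0, 0, 0]
  [ 0, 5, 1, 0, 0]
  [ 0, 0, 5, 0, 0]
  [ 0, 0, 0, 5, 0]
  [ 0, 0, 0, 0, 5]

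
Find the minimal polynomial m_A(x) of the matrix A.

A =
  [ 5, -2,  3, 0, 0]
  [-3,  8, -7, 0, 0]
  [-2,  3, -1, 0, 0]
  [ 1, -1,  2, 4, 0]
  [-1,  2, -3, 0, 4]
x^3 - 12*x^2 + 48*x - 64

The characteristic polynomial is χ_A(x) = (x - 4)^5, so the eigenvalues are known. The minimal polynomial is
  m_A(x) = Π_λ (x − λ)^{k_λ}
where k_λ is the size of the *largest* Jordan block for λ (equivalently, the smallest k with (A − λI)^k v = 0 for every generalised eigenvector v of λ).

  λ = 4: largest Jordan block has size 3, contributing (x − 4)^3

So m_A(x) = (x - 4)^3 = x^3 - 12*x^2 + 48*x - 64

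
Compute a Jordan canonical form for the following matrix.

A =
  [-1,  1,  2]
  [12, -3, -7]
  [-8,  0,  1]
J_3(-1)

The characteristic polynomial is
  det(x·I − A) = x^3 + 3*x^2 + 3*x + 1 = (x + 1)^3

Eigenvalues and multiplicities (the geometric multiplicity of λ is n − rank(A − λI), which equals the number of Jordan blocks for λ):
  λ = -1: algebraic multiplicity = 3, geometric multiplicity = 1

Determining the block sizes for each eigenvalue:
  λ = -1: one block (gm = 1), so the single block has size am = 3 → block sizes [3]

Assembling the blocks gives a Jordan form
J =
  [-1,  1,  0]
  [ 0, -1,  1]
  [ 0,  0, -1]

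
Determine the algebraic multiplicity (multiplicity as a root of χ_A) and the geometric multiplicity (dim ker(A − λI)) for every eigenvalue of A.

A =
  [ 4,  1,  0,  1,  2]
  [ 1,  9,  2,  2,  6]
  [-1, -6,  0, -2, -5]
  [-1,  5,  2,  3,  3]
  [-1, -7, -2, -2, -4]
λ = 2: alg = 3, geom = 2; λ = 3: alg = 2, geom = 1

Step 1 — factor the characteristic polynomial to read off the algebraic multiplicities:
  χ_A(x) = (x - 3)^2*(x - 2)^3

Step 2 — compute geometric multiplicities via the rank-nullity identity g(λ) = n − rank(A − λI):
  rank(A − (2)·I) = 3, so dim ker(A − (2)·I) = n − 3 = 2
  rank(A − (3)·I) = 4, so dim ker(A − (3)·I) = n − 4 = 1

Summary:
  λ = 2: algebraic multiplicity = 3, geometric multiplicity = 2
  λ = 3: algebraic multiplicity = 2, geometric multiplicity = 1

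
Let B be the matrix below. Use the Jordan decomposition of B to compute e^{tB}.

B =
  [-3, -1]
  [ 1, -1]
e^{tB} =
  [-t*exp(-2*t) + exp(-2*t), -t*exp(-2*t)]
  [t*exp(-2*t), t*exp(-2*t) + exp(-2*t)]

Strategy: write B = P · J · P⁻¹ where J is a Jordan canonical form, so e^{tB} = P · e^{tJ} · P⁻¹, and e^{tJ} can be computed block-by-block.

B has Jordan form
J =
  [-2,  1]
  [ 0, -2]
(up to reordering of blocks).

Per-block formulas:
  For a 2×2 Jordan block J_2(-2): exp(t · J_2(-2)) = e^(-2t)·(I + t·N), where N is the 2×2 nilpotent shift.

After assembling e^{tJ} and conjugating by P, we get:

e^{tB} =
  [-t*exp(-2*t) + exp(-2*t), -t*exp(-2*t)]
  [t*exp(-2*t), t*exp(-2*t) + exp(-2*t)]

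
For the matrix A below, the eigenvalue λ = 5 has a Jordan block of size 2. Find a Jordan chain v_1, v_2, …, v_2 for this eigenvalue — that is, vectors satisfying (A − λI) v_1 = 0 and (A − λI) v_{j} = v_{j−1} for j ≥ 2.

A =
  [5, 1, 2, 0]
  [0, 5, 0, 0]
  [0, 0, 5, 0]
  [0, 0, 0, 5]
A Jordan chain for λ = 5 of length 2:
v_1 = (1, 0, 0, 0)ᵀ
v_2 = (0, 1, 0, 0)ᵀ

Let N = A − (5)·I. We want v_2 with N^2 v_2 = 0 but N^1 v_2 ≠ 0; then v_{j-1} := N · v_j for j = 2, …, 2.

Pick v_2 = (0, 1, 0, 0)ᵀ.
Then v_1 = N · v_2 = (1, 0, 0, 0)ᵀ.

Sanity check: (A − (5)·I) v_1 = (0, 0, 0, 0)ᵀ = 0. ✓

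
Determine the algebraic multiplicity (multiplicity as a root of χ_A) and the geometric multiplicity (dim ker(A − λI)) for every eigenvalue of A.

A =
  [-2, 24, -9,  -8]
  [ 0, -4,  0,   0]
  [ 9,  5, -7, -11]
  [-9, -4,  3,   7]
λ = -4: alg = 2, geom = 1; λ = 1: alg = 2, geom = 1

Step 1 — factor the characteristic polynomial to read off the algebraic multiplicities:
  χ_A(x) = (x - 1)^2*(x + 4)^2

Step 2 — compute geometric multiplicities via the rank-nullity identity g(λ) = n − rank(A − λI):
  rank(A − (-4)·I) = 3, so dim ker(A − (-4)·I) = n − 3 = 1
  rank(A − (1)·I) = 3, so dim ker(A − (1)·I) = n − 3 = 1

Summary:
  λ = -4: algebraic multiplicity = 2, geometric multiplicity = 1
  λ = 1: algebraic multiplicity = 2, geometric multiplicity = 1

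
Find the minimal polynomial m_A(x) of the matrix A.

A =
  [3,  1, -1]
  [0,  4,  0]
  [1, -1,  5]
x^2 - 8*x + 16

The characteristic polynomial is χ_A(x) = (x - 4)^3, so the eigenvalues are known. The minimal polynomial is
  m_A(x) = Π_λ (x − λ)^{k_λ}
where k_λ is the size of the *largest* Jordan block for λ (equivalently, the smallest k with (A − λI)^k v = 0 for every generalised eigenvector v of λ).

  λ = 4: largest Jordan block has size 2, contributing (x − 4)^2

So m_A(x) = (x - 4)^2 = x^2 - 8*x + 16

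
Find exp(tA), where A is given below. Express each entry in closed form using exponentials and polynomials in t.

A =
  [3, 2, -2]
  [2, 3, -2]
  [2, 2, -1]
e^{tA} =
  [exp(3*t), exp(3*t) - exp(t), -exp(3*t) + exp(t)]
  [exp(3*t) - exp(t), exp(3*t), -exp(3*t) + exp(t)]
  [exp(3*t) - exp(t), exp(3*t) - exp(t), -exp(3*t) + 2*exp(t)]

Strategy: write A = P · J · P⁻¹ where J is a Jordan canonical form, so e^{tA} = P · e^{tJ} · P⁻¹, and e^{tJ} can be computed block-by-block.

A has Jordan form
J =
  [1, 0, 0]
  [0, 1, 0]
  [0, 0, 3]
(up to reordering of blocks).

Per-block formulas:
  For a 1×1 block at λ = 3: exp(t · [3]) = [e^(3t)].
  For a 1×1 block at λ = 1: exp(t · [1]) = [e^(1t)].

After assembling e^{tJ} and conjugating by P, we get:

e^{tA} =
  [exp(3*t), exp(3*t) - exp(t), -exp(3*t) + exp(t)]
  [exp(3*t) - exp(t), exp(3*t), -exp(3*t) + exp(t)]
  [exp(3*t) - exp(t), exp(3*t) - exp(t), -exp(3*t) + 2*exp(t)]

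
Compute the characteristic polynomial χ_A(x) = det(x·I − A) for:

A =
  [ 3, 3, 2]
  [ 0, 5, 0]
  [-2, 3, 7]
x^3 - 15*x^2 + 75*x - 125

Expanding det(x·I − A) (e.g. by cofactor expansion or by noting that A is similar to its Jordan form J, which has the same characteristic polynomial as A) gives
  χ_A(x) = x^3 - 15*x^2 + 75*x - 125
which factors as (x - 5)^3. The eigenvalues (with algebraic multiplicities) are λ = 5 with multiplicity 3.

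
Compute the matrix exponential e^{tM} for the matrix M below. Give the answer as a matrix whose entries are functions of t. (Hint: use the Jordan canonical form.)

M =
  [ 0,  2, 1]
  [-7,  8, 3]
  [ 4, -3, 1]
e^{tM} =
  [-t^2*exp(3*t)/2 - 3*t*exp(3*t) + exp(3*t), t^2*exp(3*t)/2 + 2*t*exp(3*t), t^2*exp(3*t)/2 + t*exp(3*t)]
  [-t^2*exp(3*t) - 7*t*exp(3*t), t^2*exp(3*t) + 5*t*exp(3*t) + exp(3*t), t^2*exp(3*t) + 3*t*exp(3*t)]
  [t^2*exp(3*t)/2 + 4*t*exp(3*t), -t^2*exp(3*t)/2 - 3*t*exp(3*t), -t^2*exp(3*t)/2 - 2*t*exp(3*t) + exp(3*t)]

Strategy: write M = P · J · P⁻¹ where J is a Jordan canonical form, so e^{tM} = P · e^{tJ} · P⁻¹, and e^{tJ} can be computed block-by-block.

M has Jordan form
J =
  [3, 1, 0]
  [0, 3, 1]
  [0, 0, 3]
(up to reordering of blocks).

Per-block formulas:
  For a 3×3 Jordan block J_3(3): exp(t · J_3(3)) = e^(3t)·(I + t·N + (t^2/2)·N^2), where N is the 3×3 nilpotent shift.

After assembling e^{tJ} and conjugating by P, we get:

e^{tM} =
  [-t^2*exp(3*t)/2 - 3*t*exp(3*t) + exp(3*t), t^2*exp(3*t)/2 + 2*t*exp(3*t), t^2*exp(3*t)/2 + t*exp(3*t)]
  [-t^2*exp(3*t) - 7*t*exp(3*t), t^2*exp(3*t) + 5*t*exp(3*t) + exp(3*t), t^2*exp(3*t) + 3*t*exp(3*t)]
  [t^2*exp(3*t)/2 + 4*t*exp(3*t), -t^2*exp(3*t)/2 - 3*t*exp(3*t), -t^2*exp(3*t)/2 - 2*t*exp(3*t) + exp(3*t)]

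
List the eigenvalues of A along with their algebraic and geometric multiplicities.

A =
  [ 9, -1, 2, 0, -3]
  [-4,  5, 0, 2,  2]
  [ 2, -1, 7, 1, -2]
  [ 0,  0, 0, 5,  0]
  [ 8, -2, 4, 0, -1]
λ = 5: alg = 5, geom = 3

Step 1 — factor the characteristic polynomial to read off the algebraic multiplicities:
  χ_A(x) = (x - 5)^5

Step 2 — compute geometric multiplicities via the rank-nullity identity g(λ) = n − rank(A − λI):
  rank(A − (5)·I) = 2, so dim ker(A − (5)·I) = n − 2 = 3

Summary:
  λ = 5: algebraic multiplicity = 5, geometric multiplicity = 3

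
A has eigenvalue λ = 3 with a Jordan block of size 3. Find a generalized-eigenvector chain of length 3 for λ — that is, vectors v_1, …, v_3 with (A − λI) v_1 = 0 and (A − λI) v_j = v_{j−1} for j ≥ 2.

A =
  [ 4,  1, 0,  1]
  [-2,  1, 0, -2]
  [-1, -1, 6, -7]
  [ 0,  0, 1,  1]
A Jordan chain for λ = 3 of length 3:
v_1 = (-1, 2, -2, -1)ᵀ
v_2 = (1, -2, -1, 0)ᵀ
v_3 = (1, 0, 0, 0)ᵀ

Let N = A − (3)·I. We want v_3 with N^3 v_3 = 0 but N^2 v_3 ≠ 0; then v_{j-1} := N · v_j for j = 3, …, 2.

Pick v_3 = (1, 0, 0, 0)ᵀ.
Then v_2 = N · v_3 = (1, -2, -1, 0)ᵀ.
Then v_1 = N · v_2 = (-1, 2, -2, -1)ᵀ.

Sanity check: (A − (3)·I) v_1 = (0, 0, 0, 0)ᵀ = 0. ✓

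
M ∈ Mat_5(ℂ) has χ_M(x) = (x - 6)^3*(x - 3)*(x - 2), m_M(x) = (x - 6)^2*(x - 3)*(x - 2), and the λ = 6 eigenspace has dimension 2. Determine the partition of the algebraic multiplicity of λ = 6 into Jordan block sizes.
Block sizes for λ = 6: [2, 1]

Step 1 — from the characteristic polynomial, algebraic multiplicity of λ = 6 is 3. From dim ker(M − (6)·I) = 2, there are exactly 2 Jordan blocks for λ = 6.
Step 2 — from the minimal polynomial, the factor (x − 6)^2 tells us the largest block for λ = 6 has size 2.
Step 3 — with total size 3, 2 blocks, and largest block 2, the block sizes (in nonincreasing order) are [2, 1].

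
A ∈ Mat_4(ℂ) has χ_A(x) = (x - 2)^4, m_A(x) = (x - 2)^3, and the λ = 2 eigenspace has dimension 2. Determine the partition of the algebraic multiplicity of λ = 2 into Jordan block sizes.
Block sizes for λ = 2: [3, 1]

Step 1 — from the characteristic polynomial, algebraic multiplicity of λ = 2 is 4. From dim ker(A − (2)·I) = 2, there are exactly 2 Jordan blocks for λ = 2.
Step 2 — from the minimal polynomial, the factor (x − 2)^3 tells us the largest block for λ = 2 has size 3.
Step 3 — with total size 4, 2 blocks, and largest block 3, the block sizes (in nonincreasing order) are [3, 1].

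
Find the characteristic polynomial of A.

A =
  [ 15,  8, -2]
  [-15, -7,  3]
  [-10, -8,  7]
x^3 - 15*x^2 + 75*x - 125

Expanding det(x·I − A) (e.g. by cofactor expansion or by noting that A is similar to its Jordan form J, which has the same characteristic polynomial as A) gives
  χ_A(x) = x^3 - 15*x^2 + 75*x - 125
which factors as (x - 5)^3. The eigenvalues (with algebraic multiplicities) are λ = 5 with multiplicity 3.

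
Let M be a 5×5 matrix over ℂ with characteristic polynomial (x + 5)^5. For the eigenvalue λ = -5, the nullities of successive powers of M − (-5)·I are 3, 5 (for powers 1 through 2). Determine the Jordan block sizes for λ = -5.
Block sizes for λ = -5: [2, 2, 1]

From the dimensions of kernels of powers, the number of Jordan blocks of size at least j is d_j − d_{j−1} where d_j = dim ker(N^j) (with d_0 = 0). Computing the differences gives [3, 2].
The number of blocks of size exactly k is (#blocks of size ≥ k) − (#blocks of size ≥ k + 1), so the partition is: 1 block(s) of size 1, 2 block(s) of size 2.
In nonincreasing order the block sizes are [2, 2, 1].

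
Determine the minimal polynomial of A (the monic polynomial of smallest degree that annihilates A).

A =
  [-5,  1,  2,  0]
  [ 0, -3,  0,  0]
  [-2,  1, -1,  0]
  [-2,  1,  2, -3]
x^2 + 6*x + 9

The characteristic polynomial is χ_A(x) = (x + 3)^4, so the eigenvalues are known. The minimal polynomial is
  m_A(x) = Π_λ (x − λ)^{k_λ}
where k_λ is the size of the *largest* Jordan block for λ (equivalently, the smallest k with (A − λI)^k v = 0 for every generalised eigenvector v of λ).

  λ = -3: largest Jordan block has size 2, contributing (x + 3)^2

So m_A(x) = (x + 3)^2 = x^2 + 6*x + 9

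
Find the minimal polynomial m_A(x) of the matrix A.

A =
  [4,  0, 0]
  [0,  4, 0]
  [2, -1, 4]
x^2 - 8*x + 16

The characteristic polynomial is χ_A(x) = (x - 4)^3, so the eigenvalues are known. The minimal polynomial is
  m_A(x) = Π_λ (x − λ)^{k_λ}
where k_λ is the size of the *largest* Jordan block for λ (equivalently, the smallest k with (A − λI)^k v = 0 for every generalised eigenvector v of λ).

  λ = 4: largest Jordan block has size 2, contributing (x − 4)^2

So m_A(x) = (x - 4)^2 = x^2 - 8*x + 16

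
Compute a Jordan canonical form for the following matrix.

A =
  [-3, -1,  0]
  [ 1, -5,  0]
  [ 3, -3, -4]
J_2(-4) ⊕ J_1(-4)

The characteristic polynomial is
  det(x·I − A) = x^3 + 12*x^2 + 48*x + 64 = (x + 4)^3

Eigenvalues and multiplicities (the geometric multiplicity of λ is n − rank(A − λI), which equals the number of Jordan blocks for λ):
  λ = -4: algebraic multiplicity = 3, geometric multiplicity = 2

Determining the block sizes for each eigenvalue:
  λ = -4: 2 blocks summing to 3 forces exactly one block of size 2 and the rest size 1 → block sizes [2, 1]

Assembling the blocks gives a Jordan form
J =
  [-4,  1,  0]
  [ 0, -4,  0]
  [ 0,  0, -4]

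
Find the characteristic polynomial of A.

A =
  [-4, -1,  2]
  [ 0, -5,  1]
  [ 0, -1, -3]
x^3 + 12*x^2 + 48*x + 64

Expanding det(x·I − A) (e.g. by cofactor expansion or by noting that A is similar to its Jordan form J, which has the same characteristic polynomial as A) gives
  χ_A(x) = x^3 + 12*x^2 + 48*x + 64
which factors as (x + 4)^3. The eigenvalues (with algebraic multiplicities) are λ = -4 with multiplicity 3.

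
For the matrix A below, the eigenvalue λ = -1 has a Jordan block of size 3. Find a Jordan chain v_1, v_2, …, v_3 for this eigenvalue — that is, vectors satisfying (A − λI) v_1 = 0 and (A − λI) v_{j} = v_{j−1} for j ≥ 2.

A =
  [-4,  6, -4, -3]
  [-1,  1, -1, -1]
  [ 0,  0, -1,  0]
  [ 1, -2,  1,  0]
A Jordan chain for λ = -1 of length 3:
v_1 = (3, 1, 0, -1)ᵀ
v_2 = (-4, -1, 0, 1)ᵀ
v_3 = (0, 0, 1, 0)ᵀ

Let N = A − (-1)·I. We want v_3 with N^3 v_3 = 0 but N^2 v_3 ≠ 0; then v_{j-1} := N · v_j for j = 3, …, 2.

Pick v_3 = (0, 0, 1, 0)ᵀ.
Then v_2 = N · v_3 = (-4, -1, 0, 1)ᵀ.
Then v_1 = N · v_2 = (3, 1, 0, -1)ᵀ.

Sanity check: (A − (-1)·I) v_1 = (0, 0, 0, 0)ᵀ = 0. ✓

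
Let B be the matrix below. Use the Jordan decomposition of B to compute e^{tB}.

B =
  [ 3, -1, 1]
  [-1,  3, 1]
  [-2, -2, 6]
e^{tB} =
  [-t*exp(4*t) + exp(4*t), -t*exp(4*t), t*exp(4*t)]
  [-t*exp(4*t), -t*exp(4*t) + exp(4*t), t*exp(4*t)]
  [-2*t*exp(4*t), -2*t*exp(4*t), 2*t*exp(4*t) + exp(4*t)]

Strategy: write B = P · J · P⁻¹ where J is a Jordan canonical form, so e^{tB} = P · e^{tJ} · P⁻¹, and e^{tJ} can be computed block-by-block.

B has Jordan form
J =
  [4, 1, 0]
  [0, 4, 0]
  [0, 0, 4]
(up to reordering of blocks).

Per-block formulas:
  For a 2×2 Jordan block J_2(4): exp(t · J_2(4)) = e^(4t)·(I + t·N), where N is the 2×2 nilpotent shift.
  For a 1×1 block at λ = 4: exp(t · [4]) = [e^(4t)].

After assembling e^{tJ} and conjugating by P, we get:

e^{tB} =
  [-t*exp(4*t) + exp(4*t), -t*exp(4*t), t*exp(4*t)]
  [-t*exp(4*t), -t*exp(4*t) + exp(4*t), t*exp(4*t)]
  [-2*t*exp(4*t), -2*t*exp(4*t), 2*t*exp(4*t) + exp(4*t)]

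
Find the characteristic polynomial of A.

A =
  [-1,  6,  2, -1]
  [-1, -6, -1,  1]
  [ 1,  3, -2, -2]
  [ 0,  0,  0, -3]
x^4 + 12*x^3 + 54*x^2 + 108*x + 81

Expanding det(x·I − A) (e.g. by cofactor expansion or by noting that A is similar to its Jordan form J, which has the same characteristic polynomial as A) gives
  χ_A(x) = x^4 + 12*x^3 + 54*x^2 + 108*x + 81
which factors as (x + 3)^4. The eigenvalues (with algebraic multiplicities) are λ = -3 with multiplicity 4.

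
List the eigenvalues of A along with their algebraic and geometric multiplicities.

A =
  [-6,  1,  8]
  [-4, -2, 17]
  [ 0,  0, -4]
λ = -4: alg = 3, geom = 1

Step 1 — factor the characteristic polynomial to read off the algebraic multiplicities:
  χ_A(x) = (x + 4)^3

Step 2 — compute geometric multiplicities via the rank-nullity identity g(λ) = n − rank(A − λI):
  rank(A − (-4)·I) = 2, so dim ker(A − (-4)·I) = n − 2 = 1

Summary:
  λ = -4: algebraic multiplicity = 3, geometric multiplicity = 1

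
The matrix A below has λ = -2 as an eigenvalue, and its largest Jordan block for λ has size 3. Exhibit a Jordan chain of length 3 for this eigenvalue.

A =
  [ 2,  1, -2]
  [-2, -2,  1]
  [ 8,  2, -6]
A Jordan chain for λ = -2 of length 3:
v_1 = (-2, 0, -4)ᵀ
v_2 = (4, -2, 8)ᵀ
v_3 = (1, 0, 0)ᵀ

Let N = A − (-2)·I. We want v_3 with N^3 v_3 = 0 but N^2 v_3 ≠ 0; then v_{j-1} := N · v_j for j = 3, …, 2.

Pick v_3 = (1, 0, 0)ᵀ.
Then v_2 = N · v_3 = (4, -2, 8)ᵀ.
Then v_1 = N · v_2 = (-2, 0, -4)ᵀ.

Sanity check: (A − (-2)·I) v_1 = (0, 0, 0)ᵀ = 0. ✓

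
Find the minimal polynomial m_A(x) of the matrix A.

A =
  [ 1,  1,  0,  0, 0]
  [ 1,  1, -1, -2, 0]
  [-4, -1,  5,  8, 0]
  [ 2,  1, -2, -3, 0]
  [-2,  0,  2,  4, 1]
x^3 - 3*x^2 + 3*x - 1

The characteristic polynomial is χ_A(x) = (x - 1)^5, so the eigenvalues are known. The minimal polynomial is
  m_A(x) = Π_λ (x − λ)^{k_λ}
where k_λ is the size of the *largest* Jordan block for λ (equivalently, the smallest k with (A − λI)^k v = 0 for every generalised eigenvector v of λ).

  λ = 1: largest Jordan block has size 3, contributing (x − 1)^3

So m_A(x) = (x - 1)^3 = x^3 - 3*x^2 + 3*x - 1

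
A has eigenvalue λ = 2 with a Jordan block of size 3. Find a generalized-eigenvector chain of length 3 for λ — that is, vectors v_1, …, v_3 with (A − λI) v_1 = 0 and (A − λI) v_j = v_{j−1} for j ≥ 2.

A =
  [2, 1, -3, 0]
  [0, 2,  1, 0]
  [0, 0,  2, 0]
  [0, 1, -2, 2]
A Jordan chain for λ = 2 of length 3:
v_1 = (1, 0, 0, 1)ᵀ
v_2 = (-3, 1, 0, -2)ᵀ
v_3 = (0, 0, 1, 0)ᵀ

Let N = A − (2)·I. We want v_3 with N^3 v_3 = 0 but N^2 v_3 ≠ 0; then v_{j-1} := N · v_j for j = 3, …, 2.

Pick v_3 = (0, 0, 1, 0)ᵀ.
Then v_2 = N · v_3 = (-3, 1, 0, -2)ᵀ.
Then v_1 = N · v_2 = (1, 0, 0, 1)ᵀ.

Sanity check: (A − (2)·I) v_1 = (0, 0, 0, 0)ᵀ = 0. ✓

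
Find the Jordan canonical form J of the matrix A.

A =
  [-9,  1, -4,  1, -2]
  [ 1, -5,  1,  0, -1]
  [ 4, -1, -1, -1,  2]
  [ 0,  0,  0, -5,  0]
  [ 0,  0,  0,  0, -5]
J_3(-5) ⊕ J_1(-5) ⊕ J_1(-5)

The characteristic polynomial is
  det(x·I − A) = x^5 + 25*x^4 + 250*x^3 + 1250*x^2 + 3125*x + 3125 = (x + 5)^5

Eigenvalues and multiplicities (the geometric multiplicity of λ is n − rank(A − λI), which equals the number of Jordan blocks for λ):
  λ = -5: algebraic multiplicity = 5, geometric multiplicity = 3

Determining the block sizes for each eigenvalue:
  λ = -5: with am = 5 and gm = 3, the partition is not yet determined (e.g. several partitions of 5 into 3 parts exist). Let N = A − (-5)·I. Computing rank(N^1) = 2, rank(N^2) = 1, rank(N^3) = 0; the number of blocks of size ≥ j is rank(N^{j−1}) − rank(N^j), giving [3, 1, 1]. So we have 1 block(s) of size 3, 2 block(s) of size 1 → block sizes [3, 1, 1]

Assembling the blocks gives a Jordan form
J =
  [-5,  1,  0,  0,  0]
  [ 0, -5,  1,  0,  0]
  [ 0,  0, -5,  0,  0]
  [ 0,  0,  0, -5,  0]
  [ 0,  0,  0,  0, -5]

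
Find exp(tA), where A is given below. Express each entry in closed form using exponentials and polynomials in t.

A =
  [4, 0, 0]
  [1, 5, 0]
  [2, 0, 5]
e^{tA} =
  [exp(4*t), 0, 0]
  [exp(5*t) - exp(4*t), exp(5*t), 0]
  [2*exp(5*t) - 2*exp(4*t), 0, exp(5*t)]

Strategy: write A = P · J · P⁻¹ where J is a Jordan canonical form, so e^{tA} = P · e^{tJ} · P⁻¹, and e^{tJ} can be computed block-by-block.

A has Jordan form
J =
  [4, 0, 0]
  [0, 5, 0]
  [0, 0, 5]
(up to reordering of blocks).

Per-block formulas:
  For a 1×1 block at λ = 4: exp(t · [4]) = [e^(4t)].
  For a 1×1 block at λ = 5: exp(t · [5]) = [e^(5t)].

After assembling e^{tJ} and conjugating by P, we get:

e^{tA} =
  [exp(4*t), 0, 0]
  [exp(5*t) - exp(4*t), exp(5*t), 0]
  [2*exp(5*t) - 2*exp(4*t), 0, exp(5*t)]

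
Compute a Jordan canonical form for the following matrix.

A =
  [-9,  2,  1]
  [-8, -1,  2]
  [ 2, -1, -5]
J_3(-5)

The characteristic polynomial is
  det(x·I − A) = x^3 + 15*x^2 + 75*x + 125 = (x + 5)^3

Eigenvalues and multiplicities (the geometric multiplicity of λ is n − rank(A − λI), which equals the number of Jordan blocks for λ):
  λ = -5: algebraic multiplicity = 3, geometric multiplicity = 1

Determining the block sizes for each eigenvalue:
  λ = -5: one block (gm = 1), so the single block has size am = 3 → block sizes [3]

Assembling the blocks gives a Jordan form
J =
  [-5,  1,  0]
  [ 0, -5,  1]
  [ 0,  0, -5]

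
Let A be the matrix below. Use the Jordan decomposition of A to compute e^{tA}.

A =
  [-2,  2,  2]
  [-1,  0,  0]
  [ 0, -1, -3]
e^{tA} =
  [2*t*exp(-2*t) - 2*exp(-t) + 3*exp(-2*t), 2*exp(-t) - 2*exp(-2*t), 4*t*exp(-2*t) - 2*exp(-t) + 2*exp(-2*t)]
  [t*exp(-2*t) - 2*exp(-t) + 2*exp(-2*t), 2*exp(-t) - exp(-2*t), 2*t*exp(-2*t) - 2*exp(-t) + 2*exp(-2*t)]
  [-t*exp(-2*t) + exp(-t) - exp(-2*t), -exp(-t) + exp(-2*t), -2*t*exp(-2*t) + exp(-t)]

Strategy: write A = P · J · P⁻¹ where J is a Jordan canonical form, so e^{tA} = P · e^{tJ} · P⁻¹, and e^{tJ} can be computed block-by-block.

A has Jordan form
J =
  [-2,  1,  0]
  [ 0, -2,  0]
  [ 0,  0, -1]
(up to reordering of blocks).

Per-block formulas:
  For a 2×2 Jordan block J_2(-2): exp(t · J_2(-2)) = e^(-2t)·(I + t·N), where N is the 2×2 nilpotent shift.
  For a 1×1 block at λ = -1: exp(t · [-1]) = [e^(-1t)].

After assembling e^{tJ} and conjugating by P, we get:

e^{tA} =
  [2*t*exp(-2*t) - 2*exp(-t) + 3*exp(-2*t), 2*exp(-t) - 2*exp(-2*t), 4*t*exp(-2*t) - 2*exp(-t) + 2*exp(-2*t)]
  [t*exp(-2*t) - 2*exp(-t) + 2*exp(-2*t), 2*exp(-t) - exp(-2*t), 2*t*exp(-2*t) - 2*exp(-t) + 2*exp(-2*t)]
  [-t*exp(-2*t) + exp(-t) - exp(-2*t), -exp(-t) + exp(-2*t), -2*t*exp(-2*t) + exp(-t)]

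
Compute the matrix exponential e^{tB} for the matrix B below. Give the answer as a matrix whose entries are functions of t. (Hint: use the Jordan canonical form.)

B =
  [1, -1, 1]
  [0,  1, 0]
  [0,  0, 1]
e^{tB} =
  [exp(t), -t*exp(t), t*exp(t)]
  [0, exp(t), 0]
  [0, 0, exp(t)]

Strategy: write B = P · J · P⁻¹ where J is a Jordan canonical form, so e^{tB} = P · e^{tJ} · P⁻¹, and e^{tJ} can be computed block-by-block.

B has Jordan form
J =
  [1, 1, 0]
  [0, 1, 0]
  [0, 0, 1]
(up to reordering of blocks).

Per-block formulas:
  For a 2×2 Jordan block J_2(1): exp(t · J_2(1)) = e^(1t)·(I + t·N), where N is the 2×2 nilpotent shift.
  For a 1×1 block at λ = 1: exp(t · [1]) = [e^(1t)].

After assembling e^{tJ} and conjugating by P, we get:

e^{tB} =
  [exp(t), -t*exp(t), t*exp(t)]
  [0, exp(t), 0]
  [0, 0, exp(t)]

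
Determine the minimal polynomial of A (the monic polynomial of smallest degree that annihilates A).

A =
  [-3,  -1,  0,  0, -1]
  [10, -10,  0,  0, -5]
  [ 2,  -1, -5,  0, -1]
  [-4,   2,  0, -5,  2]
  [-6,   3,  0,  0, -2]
x^2 + 10*x + 25

The characteristic polynomial is χ_A(x) = (x + 5)^5, so the eigenvalues are known. The minimal polynomial is
  m_A(x) = Π_λ (x − λ)^{k_λ}
where k_λ is the size of the *largest* Jordan block for λ (equivalently, the smallest k with (A − λI)^k v = 0 for every generalised eigenvector v of λ).

  λ = -5: largest Jordan block has size 2, contributing (x + 5)^2

So m_A(x) = (x + 5)^2 = x^2 + 10*x + 25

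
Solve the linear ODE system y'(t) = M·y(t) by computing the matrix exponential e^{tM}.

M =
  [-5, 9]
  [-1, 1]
e^{tM} =
  [-3*t*exp(-2*t) + exp(-2*t), 9*t*exp(-2*t)]
  [-t*exp(-2*t), 3*t*exp(-2*t) + exp(-2*t)]

Strategy: write M = P · J · P⁻¹ where J is a Jordan canonical form, so e^{tM} = P · e^{tJ} · P⁻¹, and e^{tJ} can be computed block-by-block.

M has Jordan form
J =
  [-2,  1]
  [ 0, -2]
(up to reordering of blocks).

Per-block formulas:
  For a 2×2 Jordan block J_2(-2): exp(t · J_2(-2)) = e^(-2t)·(I + t·N), where N is the 2×2 nilpotent shift.

After assembling e^{tJ} and conjugating by P, we get:

e^{tM} =
  [-3*t*exp(-2*t) + exp(-2*t), 9*t*exp(-2*t)]
  [-t*exp(-2*t), 3*t*exp(-2*t) + exp(-2*t)]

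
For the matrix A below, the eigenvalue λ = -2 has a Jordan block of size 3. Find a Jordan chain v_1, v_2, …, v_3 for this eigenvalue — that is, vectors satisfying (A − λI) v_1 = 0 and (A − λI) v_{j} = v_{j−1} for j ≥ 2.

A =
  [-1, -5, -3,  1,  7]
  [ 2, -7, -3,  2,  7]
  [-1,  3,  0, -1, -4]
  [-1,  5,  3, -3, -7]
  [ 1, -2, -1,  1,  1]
A Jordan chain for λ = -2 of length 3:
v_1 = (2, 2, -1, -2, 1)ᵀ
v_2 = (-5, -5, 3, 5, -2)ᵀ
v_3 = (0, 1, 0, 0, 0)ᵀ

Let N = A − (-2)·I. We want v_3 with N^3 v_3 = 0 but N^2 v_3 ≠ 0; then v_{j-1} := N · v_j for j = 3, …, 2.

Pick v_3 = (0, 1, 0, 0, 0)ᵀ.
Then v_2 = N · v_3 = (-5, -5, 3, 5, -2)ᵀ.
Then v_1 = N · v_2 = (2, 2, -1, -2, 1)ᵀ.

Sanity check: (A − (-2)·I) v_1 = (0, 0, 0, 0, 0)ᵀ = 0. ✓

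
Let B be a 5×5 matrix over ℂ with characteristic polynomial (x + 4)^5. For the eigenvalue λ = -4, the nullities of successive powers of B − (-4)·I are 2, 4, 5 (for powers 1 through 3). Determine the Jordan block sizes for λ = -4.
Block sizes for λ = -4: [3, 2]

From the dimensions of kernels of powers, the number of Jordan blocks of size at least j is d_j − d_{j−1} where d_j = dim ker(N^j) (with d_0 = 0). Computing the differences gives [2, 2, 1].
The number of blocks of size exactly k is (#blocks of size ≥ k) − (#blocks of size ≥ k + 1), so the partition is: 1 block(s) of size 2, 1 block(s) of size 3.
In nonincreasing order the block sizes are [3, 2].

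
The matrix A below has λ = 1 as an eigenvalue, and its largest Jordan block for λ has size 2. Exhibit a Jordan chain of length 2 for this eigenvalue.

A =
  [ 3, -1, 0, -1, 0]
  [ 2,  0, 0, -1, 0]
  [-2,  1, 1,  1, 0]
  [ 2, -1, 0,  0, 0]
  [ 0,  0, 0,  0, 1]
A Jordan chain for λ = 1 of length 2:
v_1 = (2, 2, -2, 2, 0)ᵀ
v_2 = (1, 0, 0, 0, 0)ᵀ

Let N = A − (1)·I. We want v_2 with N^2 v_2 = 0 but N^1 v_2 ≠ 0; then v_{j-1} := N · v_j for j = 2, …, 2.

Pick v_2 = (1, 0, 0, 0, 0)ᵀ.
Then v_1 = N · v_2 = (2, 2, -2, 2, 0)ᵀ.

Sanity check: (A − (1)·I) v_1 = (0, 0, 0, 0, 0)ᵀ = 0. ✓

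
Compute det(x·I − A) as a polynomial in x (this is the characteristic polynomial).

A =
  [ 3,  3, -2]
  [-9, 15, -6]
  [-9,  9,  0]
x^3 - 18*x^2 + 108*x - 216

Expanding det(x·I − A) (e.g. by cofactor expansion or by noting that A is similar to its Jordan form J, which has the same characteristic polynomial as A) gives
  χ_A(x) = x^3 - 18*x^2 + 108*x - 216
which factors as (x - 6)^3. The eigenvalues (with algebraic multiplicities) are λ = 6 with multiplicity 3.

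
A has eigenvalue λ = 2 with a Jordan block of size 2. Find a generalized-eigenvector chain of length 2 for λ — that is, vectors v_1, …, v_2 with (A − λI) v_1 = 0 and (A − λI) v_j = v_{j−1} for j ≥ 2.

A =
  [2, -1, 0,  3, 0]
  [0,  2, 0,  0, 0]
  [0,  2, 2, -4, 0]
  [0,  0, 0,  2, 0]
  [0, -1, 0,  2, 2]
A Jordan chain for λ = 2 of length 2:
v_1 = (-1, 0, 2, 0, -1)ᵀ
v_2 = (0, 1, 0, 0, 0)ᵀ

Let N = A − (2)·I. We want v_2 with N^2 v_2 = 0 but N^1 v_2 ≠ 0; then v_{j-1} := N · v_j for j = 2, …, 2.

Pick v_2 = (0, 1, 0, 0, 0)ᵀ.
Then v_1 = N · v_2 = (-1, 0, 2, 0, -1)ᵀ.

Sanity check: (A − (2)·I) v_1 = (0, 0, 0, 0, 0)ᵀ = 0. ✓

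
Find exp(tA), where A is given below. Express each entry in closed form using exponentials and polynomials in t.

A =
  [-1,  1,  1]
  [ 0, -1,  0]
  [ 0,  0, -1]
e^{tA} =
  [exp(-t), t*exp(-t), t*exp(-t)]
  [0, exp(-t), 0]
  [0, 0, exp(-t)]

Strategy: write A = P · J · P⁻¹ where J is a Jordan canonical form, so e^{tA} = P · e^{tJ} · P⁻¹, and e^{tJ} can be computed block-by-block.

A has Jordan form
J =
  [-1,  1,  0]
  [ 0, -1,  0]
  [ 0,  0, -1]
(up to reordering of blocks).

Per-block formulas:
  For a 1×1 block at λ = -1: exp(t · [-1]) = [e^(-1t)].
  For a 2×2 Jordan block J_2(-1): exp(t · J_2(-1)) = e^(-1t)·(I + t·N), where N is the 2×2 nilpotent shift.

After assembling e^{tJ} and conjugating by P, we get:

e^{tA} =
  [exp(-t), t*exp(-t), t*exp(-t)]
  [0, exp(-t), 0]
  [0, 0, exp(-t)]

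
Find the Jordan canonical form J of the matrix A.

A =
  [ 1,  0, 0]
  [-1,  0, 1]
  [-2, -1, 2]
J_3(1)

The characteristic polynomial is
  det(x·I − A) = x^3 - 3*x^2 + 3*x - 1 = (x - 1)^3

Eigenvalues and multiplicities (the geometric multiplicity of λ is n − rank(A − λI), which equals the number of Jordan blocks for λ):
  λ = 1: algebraic multiplicity = 3, geometric multiplicity = 1

Determining the block sizes for each eigenvalue:
  λ = 1: one block (gm = 1), so the single block has size am = 3 → block sizes [3]

Assembling the blocks gives a Jordan form
J =
  [1, 1, 0]
  [0, 1, 1]
  [0, 0, 1]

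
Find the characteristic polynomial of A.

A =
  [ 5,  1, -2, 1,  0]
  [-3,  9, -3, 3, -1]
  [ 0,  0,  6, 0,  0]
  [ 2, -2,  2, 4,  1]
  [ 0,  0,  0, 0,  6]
x^5 - 30*x^4 + 360*x^3 - 2160*x^2 + 6480*x - 7776

Expanding det(x·I − A) (e.g. by cofactor expansion or by noting that A is similar to its Jordan form J, which has the same characteristic polynomial as A) gives
  χ_A(x) = x^5 - 30*x^4 + 360*x^3 - 2160*x^2 + 6480*x - 7776
which factors as (x - 6)^5. The eigenvalues (with algebraic multiplicities) are λ = 6 with multiplicity 5.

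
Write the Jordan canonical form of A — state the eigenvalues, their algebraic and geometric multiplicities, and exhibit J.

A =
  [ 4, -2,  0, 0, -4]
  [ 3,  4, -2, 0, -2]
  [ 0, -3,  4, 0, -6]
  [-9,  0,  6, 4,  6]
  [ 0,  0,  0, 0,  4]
J_3(4) ⊕ J_1(4) ⊕ J_1(4)

The characteristic polynomial is
  det(x·I − A) = x^5 - 20*x^4 + 160*x^3 - 640*x^2 + 1280*x - 1024 = (x - 4)^5

Eigenvalues and multiplicities (the geometric multiplicity of λ is n − rank(A − λI), which equals the number of Jordan blocks for λ):
  λ = 4: algebraic multiplicity = 5, geometric multiplicity = 3

Determining the block sizes for each eigenvalue:
  λ = 4: with am = 5 and gm = 3, the partition is not yet determined (e.g. several partitions of 5 into 3 parts exist). Let N = A − (4)·I. Computing rank(N^1) = 2, rank(N^2) = 1, rank(N^3) = 0; the number of blocks of size ≥ j is rank(N^{j−1}) − rank(N^j), giving [3, 1, 1]. So we have 1 block(s) of size 3, 2 block(s) of size 1 → block sizes [3, 1, 1]

Assembling the blocks gives a Jordan form
J =
  [4, 1, 0, 0, 0]
  [0, 4, 1, 0, 0]
  [0, 0, 4, 0, 0]
  [0, 0, 0, 4, 0]
  [0, 0, 0, 0, 4]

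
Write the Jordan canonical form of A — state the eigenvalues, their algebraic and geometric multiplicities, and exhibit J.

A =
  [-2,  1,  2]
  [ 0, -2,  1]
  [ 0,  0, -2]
J_3(-2)

The characteristic polynomial is
  det(x·I − A) = x^3 + 6*x^2 + 12*x + 8 = (x + 2)^3

Eigenvalues and multiplicities (the geometric multiplicity of λ is n − rank(A − λI), which equals the number of Jordan blocks for λ):
  λ = -2: algebraic multiplicity = 3, geometric multiplicity = 1

Determining the block sizes for each eigenvalue:
  λ = -2: one block (gm = 1), so the single block has size am = 3 → block sizes [3]

Assembling the blocks gives a Jordan form
J =
  [-2,  1,  0]
  [ 0, -2,  1]
  [ 0,  0, -2]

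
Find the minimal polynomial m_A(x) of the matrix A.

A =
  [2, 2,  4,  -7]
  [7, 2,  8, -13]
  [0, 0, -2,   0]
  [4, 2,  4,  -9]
x^3 + 5*x^2 + 8*x + 4

The characteristic polynomial is χ_A(x) = (x + 1)*(x + 2)^3, so the eigenvalues are known. The minimal polynomial is
  m_A(x) = Π_λ (x − λ)^{k_λ}
where k_λ is the size of the *largest* Jordan block for λ (equivalently, the smallest k with (A − λI)^k v = 0 for every generalised eigenvector v of λ).

  λ = -2: largest Jordan block has size 2, contributing (x + 2)^2
  λ = -1: largest Jordan block has size 1, contributing (x + 1)

So m_A(x) = (x + 1)*(x + 2)^2 = x^3 + 5*x^2 + 8*x + 4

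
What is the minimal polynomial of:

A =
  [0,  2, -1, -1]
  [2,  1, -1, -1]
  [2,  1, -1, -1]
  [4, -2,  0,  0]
x^3

The characteristic polynomial is χ_A(x) = x^4, so the eigenvalues are known. The minimal polynomial is
  m_A(x) = Π_λ (x − λ)^{k_λ}
where k_λ is the size of the *largest* Jordan block for λ (equivalently, the smallest k with (A − λI)^k v = 0 for every generalised eigenvector v of λ).

  λ = 0: largest Jordan block has size 3, contributing (x − 0)^3

So m_A(x) = x^3 = x^3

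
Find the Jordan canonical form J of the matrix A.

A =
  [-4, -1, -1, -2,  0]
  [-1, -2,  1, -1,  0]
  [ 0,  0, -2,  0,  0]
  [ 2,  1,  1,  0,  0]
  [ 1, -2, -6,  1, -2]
J_3(-2) ⊕ J_2(-2)

The characteristic polynomial is
  det(x·I − A) = x^5 + 10*x^4 + 40*x^3 + 80*x^2 + 80*x + 32 = (x + 2)^5

Eigenvalues and multiplicities (the geometric multiplicity of λ is n − rank(A − λI), which equals the number of Jordan blocks for λ):
  λ = -2: algebraic multiplicity = 5, geometric multiplicity = 2

Determining the block sizes for each eigenvalue:
  λ = -2: with am = 5 and gm = 2, the partition is not yet determined (e.g. several partitions of 5 into 2 parts exist). Let N = A − (-2)·I. Computing rank(N^1) = 3, rank(N^2) = 1, rank(N^3) = 0; the number of blocks of size ≥ j is rank(N^{j−1}) − rank(N^j), giving [2, 2, 1]. So we have 1 block(s) of size 3, 1 block(s) of size 2 → block sizes [3, 2]

Assembling the blocks gives a Jordan form
J =
  [-2,  1,  0,  0,  0]
  [ 0, -2,  1,  0,  0]
  [ 0,  0, -2,  0,  0]
  [ 0,  0,  0, -2,  1]
  [ 0,  0,  0,  0, -2]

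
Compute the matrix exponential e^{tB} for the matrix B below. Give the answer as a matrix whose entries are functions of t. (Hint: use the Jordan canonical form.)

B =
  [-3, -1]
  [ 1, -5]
e^{tB} =
  [t*exp(-4*t) + exp(-4*t), -t*exp(-4*t)]
  [t*exp(-4*t), -t*exp(-4*t) + exp(-4*t)]

Strategy: write B = P · J · P⁻¹ where J is a Jordan canonical form, so e^{tB} = P · e^{tJ} · P⁻¹, and e^{tJ} can be computed block-by-block.

B has Jordan form
J =
  [-4,  1]
  [ 0, -4]
(up to reordering of blocks).

Per-block formulas:
  For a 2×2 Jordan block J_2(-4): exp(t · J_2(-4)) = e^(-4t)·(I + t·N), where N is the 2×2 nilpotent shift.

After assembling e^{tJ} and conjugating by P, we get:

e^{tB} =
  [t*exp(-4*t) + exp(-4*t), -t*exp(-4*t)]
  [t*exp(-4*t), -t*exp(-4*t) + exp(-4*t)]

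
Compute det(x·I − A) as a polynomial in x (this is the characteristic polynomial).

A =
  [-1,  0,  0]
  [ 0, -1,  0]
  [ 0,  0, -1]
x^3 + 3*x^2 + 3*x + 1

Expanding det(x·I − A) (e.g. by cofactor expansion or by noting that A is similar to its Jordan form J, which has the same characteristic polynomial as A) gives
  χ_A(x) = x^3 + 3*x^2 + 3*x + 1
which factors as (x + 1)^3. The eigenvalues (with algebraic multiplicities) are λ = -1 with multiplicity 3.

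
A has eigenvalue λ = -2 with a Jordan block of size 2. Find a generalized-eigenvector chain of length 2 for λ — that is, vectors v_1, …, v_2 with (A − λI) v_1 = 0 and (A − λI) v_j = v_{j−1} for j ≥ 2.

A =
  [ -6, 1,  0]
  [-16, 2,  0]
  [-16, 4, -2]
A Jordan chain for λ = -2 of length 2:
v_1 = (-4, -16, -16)ᵀ
v_2 = (1, 0, 0)ᵀ

Let N = A − (-2)·I. We want v_2 with N^2 v_2 = 0 but N^1 v_2 ≠ 0; then v_{j-1} := N · v_j for j = 2, …, 2.

Pick v_2 = (1, 0, 0)ᵀ.
Then v_1 = N · v_2 = (-4, -16, -16)ᵀ.

Sanity check: (A − (-2)·I) v_1 = (0, 0, 0)ᵀ = 0. ✓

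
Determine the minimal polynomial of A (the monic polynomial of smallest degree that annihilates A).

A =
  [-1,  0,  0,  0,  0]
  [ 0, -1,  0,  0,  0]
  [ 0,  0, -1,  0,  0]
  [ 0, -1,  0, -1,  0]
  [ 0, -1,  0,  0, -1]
x^2 + 2*x + 1

The characteristic polynomial is χ_A(x) = (x + 1)^5, so the eigenvalues are known. The minimal polynomial is
  m_A(x) = Π_λ (x − λ)^{k_λ}
where k_λ is the size of the *largest* Jordan block for λ (equivalently, the smallest k with (A − λI)^k v = 0 for every generalised eigenvector v of λ).

  λ = -1: largest Jordan block has size 2, contributing (x + 1)^2

So m_A(x) = (x + 1)^2 = x^2 + 2*x + 1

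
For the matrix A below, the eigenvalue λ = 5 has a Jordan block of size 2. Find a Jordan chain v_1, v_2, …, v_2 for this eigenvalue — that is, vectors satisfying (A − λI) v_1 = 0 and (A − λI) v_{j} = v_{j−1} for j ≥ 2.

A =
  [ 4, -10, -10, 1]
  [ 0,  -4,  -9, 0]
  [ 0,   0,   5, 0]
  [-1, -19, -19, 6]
A Jordan chain for λ = 5 of length 2:
v_1 = (-1, 0, 0, -1)ᵀ
v_2 = (1, 0, 0, 0)ᵀ

Let N = A − (5)·I. We want v_2 with N^2 v_2 = 0 but N^1 v_2 ≠ 0; then v_{j-1} := N · v_j for j = 2, …, 2.

Pick v_2 = (1, 0, 0, 0)ᵀ.
Then v_1 = N · v_2 = (-1, 0, 0, -1)ᵀ.

Sanity check: (A − (5)·I) v_1 = (0, 0, 0, 0)ᵀ = 0. ✓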